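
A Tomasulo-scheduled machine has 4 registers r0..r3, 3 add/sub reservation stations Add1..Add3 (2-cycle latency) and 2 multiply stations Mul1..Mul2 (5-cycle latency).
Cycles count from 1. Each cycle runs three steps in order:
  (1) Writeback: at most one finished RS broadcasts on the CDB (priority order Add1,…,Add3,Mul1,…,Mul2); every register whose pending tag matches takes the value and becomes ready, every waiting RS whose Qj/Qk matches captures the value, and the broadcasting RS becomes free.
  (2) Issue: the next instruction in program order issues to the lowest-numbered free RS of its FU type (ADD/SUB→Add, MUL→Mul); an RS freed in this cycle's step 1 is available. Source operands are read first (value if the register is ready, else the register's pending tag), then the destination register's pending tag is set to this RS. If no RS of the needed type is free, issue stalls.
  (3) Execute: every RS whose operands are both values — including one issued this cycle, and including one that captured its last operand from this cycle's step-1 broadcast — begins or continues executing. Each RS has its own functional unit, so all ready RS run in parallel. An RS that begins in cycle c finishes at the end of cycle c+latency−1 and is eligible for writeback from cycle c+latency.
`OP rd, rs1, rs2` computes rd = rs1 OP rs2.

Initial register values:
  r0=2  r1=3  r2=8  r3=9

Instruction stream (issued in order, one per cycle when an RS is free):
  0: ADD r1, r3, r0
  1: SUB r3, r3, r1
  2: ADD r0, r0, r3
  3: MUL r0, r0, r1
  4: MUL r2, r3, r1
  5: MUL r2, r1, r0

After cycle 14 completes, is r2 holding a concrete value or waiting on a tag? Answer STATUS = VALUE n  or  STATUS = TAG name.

  c1: issue ADD r1<-Add1  regs: r0:2,r1:Add1,r2:8,r3:9
  c2: issue SUB r3<-Add2  regs: r0:2,r1:Add1,r2:8,r3:Add2
  c3: CDB Add1=11; issue ADD r0<-Add1  regs: r0:Add1,r1:11,r2:8,r3:Add2
  c4: issue MUL r0<-Mul1  regs: r0:Mul1,r1:11,r2:8,r3:Add2
  c5: CDB Add2=-2; issue MUL r2<-Mul2  regs: r0:Mul1,r1:11,r2:Mul2,r3:-2
  c6: stall  regs: r0:Mul1,r1:11,r2:Mul2,r3:-2
  c7: CDB Add1=0; stall  regs: r0:Mul1,r1:11,r2:Mul2,r3:-2
  c8: stall  regs: r0:Mul1,r1:11,r2:Mul2,r3:-2
  c9: stall  regs: r0:Mul1,r1:11,r2:Mul2,r3:-2
  c10: CDB Mul2=-22; issue MUL r2<-Mul2  regs: r0:Mul1,r1:11,r2:Mul2,r3:-2
  c11: -  regs: r0:Mul1,r1:11,r2:Mul2,r3:-2
  c12: CDB Mul1=0  regs: r0:0,r1:11,r2:Mul2,r3:-2
  c13: -  regs: r0:0,r1:11,r2:Mul2,r3:-2
  c14: -  regs: r0:0,r1:11,r2:Mul2,r3:-2

STATUS = TAG Mul2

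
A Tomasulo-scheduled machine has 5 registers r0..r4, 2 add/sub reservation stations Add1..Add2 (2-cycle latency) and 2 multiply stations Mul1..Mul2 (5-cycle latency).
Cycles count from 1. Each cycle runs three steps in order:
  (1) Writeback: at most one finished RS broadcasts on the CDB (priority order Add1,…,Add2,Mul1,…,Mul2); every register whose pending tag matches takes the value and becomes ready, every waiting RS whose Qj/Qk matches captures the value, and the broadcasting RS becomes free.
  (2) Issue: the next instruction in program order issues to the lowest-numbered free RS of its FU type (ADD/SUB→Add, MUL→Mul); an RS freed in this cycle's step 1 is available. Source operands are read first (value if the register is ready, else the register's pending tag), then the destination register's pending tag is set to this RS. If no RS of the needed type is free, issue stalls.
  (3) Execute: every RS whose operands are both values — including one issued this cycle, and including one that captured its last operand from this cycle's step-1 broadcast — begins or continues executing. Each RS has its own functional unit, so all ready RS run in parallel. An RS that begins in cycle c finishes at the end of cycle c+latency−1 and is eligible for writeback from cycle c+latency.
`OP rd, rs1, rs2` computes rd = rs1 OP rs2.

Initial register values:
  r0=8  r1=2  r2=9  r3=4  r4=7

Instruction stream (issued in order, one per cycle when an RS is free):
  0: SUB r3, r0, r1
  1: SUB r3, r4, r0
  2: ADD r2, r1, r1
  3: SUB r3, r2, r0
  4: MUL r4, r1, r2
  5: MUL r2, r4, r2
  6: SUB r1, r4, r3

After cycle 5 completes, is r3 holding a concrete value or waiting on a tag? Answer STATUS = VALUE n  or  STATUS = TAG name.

STATUS = TAG Add2

  c1: issue SUB r3<-Add1  regs: r0:8,r1:2,r2:9,r3:Add1,r4:7
  c2: issue SUB r3<-Add2  regs: r0:8,r1:2,r2:9,r3:Add2,r4:7
  c3: CDB Add1=6; issue ADD r2<-Add1  regs: r0:8,r1:2,r2:Add1,r3:Add2,r4:7
  c4: CDB Add2=-1; issue SUB r3<-Add2  regs: r0:8,r1:2,r2:Add1,r3:Add2,r4:7
  c5: CDB Add1=4; issue MUL r4<-Mul1  regs: r0:8,r1:2,r2:4,r3:Add2,r4:Mul1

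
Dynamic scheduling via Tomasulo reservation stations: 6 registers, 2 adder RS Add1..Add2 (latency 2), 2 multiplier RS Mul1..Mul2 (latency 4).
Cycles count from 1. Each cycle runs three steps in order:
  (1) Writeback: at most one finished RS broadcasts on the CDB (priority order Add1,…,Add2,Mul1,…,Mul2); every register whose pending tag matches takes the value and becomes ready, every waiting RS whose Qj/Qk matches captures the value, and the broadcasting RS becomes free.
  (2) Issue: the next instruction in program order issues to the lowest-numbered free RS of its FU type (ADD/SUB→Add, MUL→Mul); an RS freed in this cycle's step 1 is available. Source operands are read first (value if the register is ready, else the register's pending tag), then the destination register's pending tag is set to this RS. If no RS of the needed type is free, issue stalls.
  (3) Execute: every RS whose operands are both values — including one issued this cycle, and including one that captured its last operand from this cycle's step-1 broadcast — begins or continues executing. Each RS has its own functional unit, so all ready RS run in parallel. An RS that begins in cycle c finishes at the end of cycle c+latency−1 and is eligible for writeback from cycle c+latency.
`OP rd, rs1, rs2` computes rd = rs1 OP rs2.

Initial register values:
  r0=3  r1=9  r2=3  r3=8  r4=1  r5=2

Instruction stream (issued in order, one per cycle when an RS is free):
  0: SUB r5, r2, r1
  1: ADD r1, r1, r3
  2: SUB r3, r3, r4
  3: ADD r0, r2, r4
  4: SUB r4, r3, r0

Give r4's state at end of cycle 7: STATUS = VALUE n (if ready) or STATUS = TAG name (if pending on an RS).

cycle 1: issue SUB r5<-Add1 // r0:3,r1:9,r2:3,r3:8,r4:1,r5:Add1
cycle 2: issue ADD r1<-Add2 // r0:3,r1:Add2,r2:3,r3:8,r4:1,r5:Add1
cycle 3: CDB Add1=-6; issue SUB r3<-Add1 // r0:3,r1:Add2,r2:3,r3:Add1,r4:1,r5:-6
cycle 4: CDB Add2=17; issue ADD r0<-Add2 // r0:Add2,r1:17,r2:3,r3:Add1,r4:1,r5:-6
cycle 5: CDB Add1=7; issue SUB r4<-Add1 // r0:Add2,r1:17,r2:3,r3:7,r4:Add1,r5:-6
cycle 6: CDB Add2=4 // r0:4,r1:17,r2:3,r3:7,r4:Add1,r5:-6
cycle 7: - // r0:4,r1:17,r2:3,r3:7,r4:Add1,r5:-6

STATUS = TAG Add1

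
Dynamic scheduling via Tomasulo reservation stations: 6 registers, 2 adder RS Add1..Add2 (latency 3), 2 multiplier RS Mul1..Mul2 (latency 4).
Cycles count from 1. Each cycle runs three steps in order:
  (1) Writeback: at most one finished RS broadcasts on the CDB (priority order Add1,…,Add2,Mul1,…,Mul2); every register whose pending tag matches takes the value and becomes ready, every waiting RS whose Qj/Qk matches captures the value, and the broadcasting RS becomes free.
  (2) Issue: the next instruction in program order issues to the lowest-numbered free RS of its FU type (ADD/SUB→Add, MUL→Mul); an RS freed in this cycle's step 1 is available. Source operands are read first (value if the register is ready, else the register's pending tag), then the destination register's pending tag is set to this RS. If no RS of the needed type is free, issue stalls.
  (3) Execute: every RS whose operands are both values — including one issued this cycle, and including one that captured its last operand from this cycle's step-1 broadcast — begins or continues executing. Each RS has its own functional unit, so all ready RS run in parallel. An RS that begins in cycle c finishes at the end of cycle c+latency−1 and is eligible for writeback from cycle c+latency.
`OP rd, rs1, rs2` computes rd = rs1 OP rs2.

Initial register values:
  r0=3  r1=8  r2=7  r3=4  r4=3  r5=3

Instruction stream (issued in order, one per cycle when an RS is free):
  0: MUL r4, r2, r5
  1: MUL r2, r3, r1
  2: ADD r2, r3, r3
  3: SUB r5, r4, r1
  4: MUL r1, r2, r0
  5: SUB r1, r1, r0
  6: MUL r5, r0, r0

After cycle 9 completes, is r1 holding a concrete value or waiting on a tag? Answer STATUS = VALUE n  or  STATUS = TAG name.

cycle 1: issue MUL r4<-Mul1 // r0:3,r1:8,r2:7,r3:4,r4:Mul1,r5:3
cycle 2: issue MUL r2<-Mul2 // r0:3,r1:8,r2:Mul2,r3:4,r4:Mul1,r5:3
cycle 3: issue ADD r2<-Add1 // r0:3,r1:8,r2:Add1,r3:4,r4:Mul1,r5:3
cycle 4: issue SUB r5<-Add2 // r0:3,r1:8,r2:Add1,r3:4,r4:Mul1,r5:Add2
cycle 5: CDB Mul1=21; issue MUL r1<-Mul1 // r0:3,r1:Mul1,r2:Add1,r3:4,r4:21,r5:Add2
cycle 6: CDB Add1=8; issue SUB r1<-Add1 // r0:3,r1:Add1,r2:8,r3:4,r4:21,r5:Add2
cycle 7: CDB Mul2=32; issue MUL r5<-Mul2 // r0:3,r1:Add1,r2:8,r3:4,r4:21,r5:Mul2
cycle 8: CDB Add2=13 // r0:3,r1:Add1,r2:8,r3:4,r4:21,r5:Mul2
cycle 9: - // r0:3,r1:Add1,r2:8,r3:4,r4:21,r5:Mul2

STATUS = TAG Add1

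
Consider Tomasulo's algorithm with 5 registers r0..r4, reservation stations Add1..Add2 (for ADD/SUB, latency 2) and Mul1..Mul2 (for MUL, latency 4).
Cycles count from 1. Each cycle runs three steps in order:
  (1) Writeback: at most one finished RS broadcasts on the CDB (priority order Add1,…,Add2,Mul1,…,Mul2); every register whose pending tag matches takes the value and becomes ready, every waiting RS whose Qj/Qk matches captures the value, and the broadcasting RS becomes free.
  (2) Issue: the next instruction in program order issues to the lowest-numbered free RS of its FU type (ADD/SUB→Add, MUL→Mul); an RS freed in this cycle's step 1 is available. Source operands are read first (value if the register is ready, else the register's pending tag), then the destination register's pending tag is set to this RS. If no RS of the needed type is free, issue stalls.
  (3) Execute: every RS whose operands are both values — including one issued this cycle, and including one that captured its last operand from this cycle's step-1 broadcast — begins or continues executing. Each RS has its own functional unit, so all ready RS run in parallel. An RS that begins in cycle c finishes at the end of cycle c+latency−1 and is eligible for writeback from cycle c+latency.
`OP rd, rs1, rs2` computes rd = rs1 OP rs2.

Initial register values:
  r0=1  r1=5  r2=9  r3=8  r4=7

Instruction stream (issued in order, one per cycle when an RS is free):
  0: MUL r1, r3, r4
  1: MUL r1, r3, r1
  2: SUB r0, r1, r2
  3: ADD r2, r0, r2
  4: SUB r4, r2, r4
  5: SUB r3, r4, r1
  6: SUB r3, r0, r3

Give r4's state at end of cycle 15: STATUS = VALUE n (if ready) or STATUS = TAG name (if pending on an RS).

c1: issue MUL r1<-Mul1 | r0:1,r1:Mul1,r2:9,r3:8,r4:7
c2: issue MUL r1<-Mul2 | r0:1,r1:Mul2,r2:9,r3:8,r4:7
c3: issue SUB r0<-Add1 | r0:Add1,r1:Mul2,r2:9,r3:8,r4:7
c4: issue ADD r2<-Add2 | r0:Add1,r1:Mul2,r2:Add2,r3:8,r4:7
c5: CDB Mul1=56; stall | r0:Add1,r1:Mul2,r2:Add2,r3:8,r4:7
c6: stall | r0:Add1,r1:Mul2,r2:Add2,r3:8,r4:7
c7: stall | r0:Add1,r1:Mul2,r2:Add2,r3:8,r4:7
c8: stall | r0:Add1,r1:Mul2,r2:Add2,r3:8,r4:7
c9: CDB Mul2=448; stall | r0:Add1,r1:448,r2:Add2,r3:8,r4:7
c10: stall | r0:Add1,r1:448,r2:Add2,r3:8,r4:7
c11: CDB Add1=439; issue SUB r4<-Add1 | r0:439,r1:448,r2:Add2,r3:8,r4:Add1
c12: stall | r0:439,r1:448,r2:Add2,r3:8,r4:Add1
c13: CDB Add2=448; issue SUB r3<-Add2 | r0:439,r1:448,r2:448,r3:Add2,r4:Add1
c14: stall | r0:439,r1:448,r2:448,r3:Add2,r4:Add1
c15: CDB Add1=441; issue SUB r3<-Add1 | r0:439,r1:448,r2:448,r3:Add1,r4:441

STATUS = VALUE 441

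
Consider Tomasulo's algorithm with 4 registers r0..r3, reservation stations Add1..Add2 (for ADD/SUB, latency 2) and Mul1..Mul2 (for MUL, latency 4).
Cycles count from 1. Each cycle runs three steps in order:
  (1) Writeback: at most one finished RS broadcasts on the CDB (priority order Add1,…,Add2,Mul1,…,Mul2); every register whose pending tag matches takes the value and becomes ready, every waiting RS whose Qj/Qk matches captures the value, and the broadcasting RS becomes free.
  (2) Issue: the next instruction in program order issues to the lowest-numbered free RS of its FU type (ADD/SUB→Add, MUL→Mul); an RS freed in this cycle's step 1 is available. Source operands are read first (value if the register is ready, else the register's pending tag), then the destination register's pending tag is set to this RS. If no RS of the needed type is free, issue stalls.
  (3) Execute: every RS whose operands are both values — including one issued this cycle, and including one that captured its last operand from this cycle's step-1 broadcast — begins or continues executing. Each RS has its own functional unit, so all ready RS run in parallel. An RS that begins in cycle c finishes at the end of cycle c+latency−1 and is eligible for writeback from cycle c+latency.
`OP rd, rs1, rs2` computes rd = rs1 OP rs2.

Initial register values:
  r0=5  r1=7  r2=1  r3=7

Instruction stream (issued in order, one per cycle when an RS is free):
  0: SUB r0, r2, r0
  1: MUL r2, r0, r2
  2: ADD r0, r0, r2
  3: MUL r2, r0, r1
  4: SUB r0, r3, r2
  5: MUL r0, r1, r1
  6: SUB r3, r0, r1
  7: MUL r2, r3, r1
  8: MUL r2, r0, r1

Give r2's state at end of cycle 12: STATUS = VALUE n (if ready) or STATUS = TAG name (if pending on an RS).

STATUS = TAG Mul1

cycle 1: issue SUB r0<-Add1 // r0:Add1,r1:7,r2:1,r3:7
cycle 2: issue MUL r2<-Mul1 // r0:Add1,r1:7,r2:Mul1,r3:7
cycle 3: CDB Add1=-4; issue ADD r0<-Add1 // r0:Add1,r1:7,r2:Mul1,r3:7
cycle 4: issue MUL r2<-Mul2 // r0:Add1,r1:7,r2:Mul2,r3:7
cycle 5: issue SUB r0<-Add2 // r0:Add2,r1:7,r2:Mul2,r3:7
cycle 6: stall // r0:Add2,r1:7,r2:Mul2,r3:7
cycle 7: CDB Mul1=-4; issue MUL r0<-Mul1 // r0:Mul1,r1:7,r2:Mul2,r3:7
cycle 8: stall // r0:Mul1,r1:7,r2:Mul2,r3:7
cycle 9: CDB Add1=-8; issue SUB r3<-Add1 // r0:Mul1,r1:7,r2:Mul2,r3:Add1
cycle 10: stall // r0:Mul1,r1:7,r2:Mul2,r3:Add1
cycle 11: CDB Mul1=49; issue MUL r2<-Mul1 // r0:49,r1:7,r2:Mul1,r3:Add1
cycle 12: stall // r0:49,r1:7,r2:Mul1,r3:Add1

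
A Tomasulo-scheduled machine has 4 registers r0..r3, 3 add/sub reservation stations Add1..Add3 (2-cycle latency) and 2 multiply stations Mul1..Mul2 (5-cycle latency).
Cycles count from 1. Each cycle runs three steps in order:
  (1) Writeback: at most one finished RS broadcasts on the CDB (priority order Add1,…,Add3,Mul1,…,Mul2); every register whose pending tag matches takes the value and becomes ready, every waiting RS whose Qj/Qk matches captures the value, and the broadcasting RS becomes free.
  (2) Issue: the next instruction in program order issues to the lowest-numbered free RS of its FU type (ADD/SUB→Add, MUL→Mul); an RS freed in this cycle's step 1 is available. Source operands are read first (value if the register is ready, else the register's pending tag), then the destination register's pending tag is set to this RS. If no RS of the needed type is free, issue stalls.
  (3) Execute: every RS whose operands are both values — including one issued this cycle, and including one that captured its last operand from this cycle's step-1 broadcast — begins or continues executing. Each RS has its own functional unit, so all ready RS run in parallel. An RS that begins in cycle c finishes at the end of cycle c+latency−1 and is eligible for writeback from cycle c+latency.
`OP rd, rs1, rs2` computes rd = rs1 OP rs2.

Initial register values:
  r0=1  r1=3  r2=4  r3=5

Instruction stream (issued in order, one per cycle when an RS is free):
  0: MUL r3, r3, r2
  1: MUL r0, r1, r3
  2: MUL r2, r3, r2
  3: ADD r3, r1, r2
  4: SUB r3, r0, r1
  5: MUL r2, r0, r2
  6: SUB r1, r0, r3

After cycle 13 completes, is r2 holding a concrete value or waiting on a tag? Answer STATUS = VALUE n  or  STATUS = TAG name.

STATUS = TAG Mul1

cycle 1: issue MUL r3<-Mul1 // r0:1,r1:3,r2:4,r3:Mul1
cycle 2: issue MUL r0<-Mul2 // r0:Mul2,r1:3,r2:4,r3:Mul1
cycle 3: stall // r0:Mul2,r1:3,r2:4,r3:Mul1
cycle 4: stall // r0:Mul2,r1:3,r2:4,r3:Mul1
cycle 5: stall // r0:Mul2,r1:3,r2:4,r3:Mul1
cycle 6: CDB Mul1=20; issue MUL r2<-Mul1 // r0:Mul2,r1:3,r2:Mul1,r3:20
cycle 7: issue ADD r3<-Add1 // r0:Mul2,r1:3,r2:Mul1,r3:Add1
cycle 8: issue SUB r3<-Add2 // r0:Mul2,r1:3,r2:Mul1,r3:Add2
cycle 9: stall // r0:Mul2,r1:3,r2:Mul1,r3:Add2
cycle 10: stall // r0:Mul2,r1:3,r2:Mul1,r3:Add2
cycle 11: CDB Mul1=80; issue MUL r2<-Mul1 // r0:Mul2,r1:3,r2:Mul1,r3:Add2
cycle 12: CDB Mul2=60; issue SUB r1<-Add3 // r0:60,r1:Add3,r2:Mul1,r3:Add2
cycle 13: CDB Add1=83 // r0:60,r1:Add3,r2:Mul1,r3:Add2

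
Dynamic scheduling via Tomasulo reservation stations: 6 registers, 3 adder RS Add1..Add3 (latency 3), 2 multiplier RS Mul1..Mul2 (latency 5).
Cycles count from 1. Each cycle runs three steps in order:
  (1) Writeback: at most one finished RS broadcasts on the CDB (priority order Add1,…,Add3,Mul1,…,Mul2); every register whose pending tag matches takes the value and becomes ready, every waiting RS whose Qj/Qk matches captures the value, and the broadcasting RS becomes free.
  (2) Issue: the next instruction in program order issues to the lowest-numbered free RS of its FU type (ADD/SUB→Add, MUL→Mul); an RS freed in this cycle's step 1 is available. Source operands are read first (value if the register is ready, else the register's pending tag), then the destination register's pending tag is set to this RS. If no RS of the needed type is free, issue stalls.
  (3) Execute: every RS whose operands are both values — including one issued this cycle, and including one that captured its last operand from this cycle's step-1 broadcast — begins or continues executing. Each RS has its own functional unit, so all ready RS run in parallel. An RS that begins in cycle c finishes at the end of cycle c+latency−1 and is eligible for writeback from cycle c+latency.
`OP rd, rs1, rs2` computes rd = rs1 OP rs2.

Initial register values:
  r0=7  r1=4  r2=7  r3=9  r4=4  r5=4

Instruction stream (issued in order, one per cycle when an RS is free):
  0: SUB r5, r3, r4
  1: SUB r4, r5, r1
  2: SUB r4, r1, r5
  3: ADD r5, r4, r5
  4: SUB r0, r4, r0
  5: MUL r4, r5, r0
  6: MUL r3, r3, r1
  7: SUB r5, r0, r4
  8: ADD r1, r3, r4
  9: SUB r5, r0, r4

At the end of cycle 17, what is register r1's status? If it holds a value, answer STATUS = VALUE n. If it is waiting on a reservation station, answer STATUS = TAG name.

cycle 1: issue SUB r5<-Add1 // r0:7,r1:4,r2:7,r3:9,r4:4,r5:Add1
cycle 2: issue SUB r4<-Add2 // r0:7,r1:4,r2:7,r3:9,r4:Add2,r5:Add1
cycle 3: issue SUB r4<-Add3 // r0:7,r1:4,r2:7,r3:9,r4:Add3,r5:Add1
cycle 4: CDB Add1=5; issue ADD r5<-Add1 // r0:7,r1:4,r2:7,r3:9,r4:Add3,r5:Add1
cycle 5: stall // r0:7,r1:4,r2:7,r3:9,r4:Add3,r5:Add1
cycle 6: stall // r0:7,r1:4,r2:7,r3:9,r4:Add3,r5:Add1
cycle 7: CDB Add2=1; issue SUB r0<-Add2 // r0:Add2,r1:4,r2:7,r3:9,r4:Add3,r5:Add1
cycle 8: CDB Add3=-1; issue MUL r4<-Mul1 // r0:Add2,r1:4,r2:7,r3:9,r4:Mul1,r5:Add1
cycle 9: issue MUL r3<-Mul2 // r0:Add2,r1:4,r2:7,r3:Mul2,r4:Mul1,r5:Add1
cycle 10: issue SUB r5<-Add3 // r0:Add2,r1:4,r2:7,r3:Mul2,r4:Mul1,r5:Add3
cycle 11: CDB Add1=4; issue ADD r1<-Add1 // r0:Add2,r1:Add1,r2:7,r3:Mul2,r4:Mul1,r5:Add3
cycle 12: CDB Add2=-8; issue SUB r5<-Add2 // r0:-8,r1:Add1,r2:7,r3:Mul2,r4:Mul1,r5:Add2
cycle 13: - // r0:-8,r1:Add1,r2:7,r3:Mul2,r4:Mul1,r5:Add2
cycle 14: CDB Mul2=36 // r0:-8,r1:Add1,r2:7,r3:36,r4:Mul1,r5:Add2
cycle 15: - // r0:-8,r1:Add1,r2:7,r3:36,r4:Mul1,r5:Add2
cycle 16: - // r0:-8,r1:Add1,r2:7,r3:36,r4:Mul1,r5:Add2
cycle 17: CDB Mul1=-32 // r0:-8,r1:Add1,r2:7,r3:36,r4:-32,r5:Add2

STATUS = TAG Add1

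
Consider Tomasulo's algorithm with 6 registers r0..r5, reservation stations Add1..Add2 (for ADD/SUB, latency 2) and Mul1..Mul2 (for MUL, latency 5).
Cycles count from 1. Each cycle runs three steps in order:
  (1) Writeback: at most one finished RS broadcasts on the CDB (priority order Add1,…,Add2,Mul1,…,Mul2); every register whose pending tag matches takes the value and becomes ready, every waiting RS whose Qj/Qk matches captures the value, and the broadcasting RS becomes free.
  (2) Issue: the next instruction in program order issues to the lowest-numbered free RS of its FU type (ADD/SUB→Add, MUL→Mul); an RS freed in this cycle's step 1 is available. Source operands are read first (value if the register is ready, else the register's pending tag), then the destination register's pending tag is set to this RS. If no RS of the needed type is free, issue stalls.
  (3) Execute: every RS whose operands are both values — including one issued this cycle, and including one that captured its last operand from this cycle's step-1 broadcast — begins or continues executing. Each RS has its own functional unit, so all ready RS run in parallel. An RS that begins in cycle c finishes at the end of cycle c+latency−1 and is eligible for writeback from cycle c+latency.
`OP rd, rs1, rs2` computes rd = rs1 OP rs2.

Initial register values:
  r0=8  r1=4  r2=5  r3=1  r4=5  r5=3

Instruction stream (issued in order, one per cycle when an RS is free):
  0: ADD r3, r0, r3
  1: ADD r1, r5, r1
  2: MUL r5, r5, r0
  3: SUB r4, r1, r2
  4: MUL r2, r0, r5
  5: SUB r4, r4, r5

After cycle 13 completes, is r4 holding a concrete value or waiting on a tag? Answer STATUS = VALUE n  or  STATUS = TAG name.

  c1: issue ADD r3<-Add1  regs: r0:8,r1:4,r2:5,r3:Add1,r4:5,r5:3
  c2: issue ADD r1<-Add2  regs: r0:8,r1:Add2,r2:5,r3:Add1,r4:5,r5:3
  c3: CDB Add1=9; issue MUL r5<-Mul1  regs: r0:8,r1:Add2,r2:5,r3:9,r4:5,r5:Mul1
  c4: CDB Add2=7; issue SUB r4<-Add1  regs: r0:8,r1:7,r2:5,r3:9,r4:Add1,r5:Mul1
  c5: issue MUL r2<-Mul2  regs: r0:8,r1:7,r2:Mul2,r3:9,r4:Add1,r5:Mul1
  c6: CDB Add1=2; issue SUB r4<-Add1  regs: r0:8,r1:7,r2:Mul2,r3:9,r4:Add1,r5:Mul1
  c7: -  regs: r0:8,r1:7,r2:Mul2,r3:9,r4:Add1,r5:Mul1
  c8: CDB Mul1=24  regs: r0:8,r1:7,r2:Mul2,r3:9,r4:Add1,r5:24
  c9: -  regs: r0:8,r1:7,r2:Mul2,r3:9,r4:Add1,r5:24
  c10: CDB Add1=-22  regs: r0:8,r1:7,r2:Mul2,r3:9,r4:-22,r5:24
  c11: -  regs: r0:8,r1:7,r2:Mul2,r3:9,r4:-22,r5:24
  c12: -  regs: r0:8,r1:7,r2:Mul2,r3:9,r4:-22,r5:24
  c13: CDB Mul2=192  regs: r0:8,r1:7,r2:192,r3:9,r4:-22,r5:24

STATUS = VALUE -22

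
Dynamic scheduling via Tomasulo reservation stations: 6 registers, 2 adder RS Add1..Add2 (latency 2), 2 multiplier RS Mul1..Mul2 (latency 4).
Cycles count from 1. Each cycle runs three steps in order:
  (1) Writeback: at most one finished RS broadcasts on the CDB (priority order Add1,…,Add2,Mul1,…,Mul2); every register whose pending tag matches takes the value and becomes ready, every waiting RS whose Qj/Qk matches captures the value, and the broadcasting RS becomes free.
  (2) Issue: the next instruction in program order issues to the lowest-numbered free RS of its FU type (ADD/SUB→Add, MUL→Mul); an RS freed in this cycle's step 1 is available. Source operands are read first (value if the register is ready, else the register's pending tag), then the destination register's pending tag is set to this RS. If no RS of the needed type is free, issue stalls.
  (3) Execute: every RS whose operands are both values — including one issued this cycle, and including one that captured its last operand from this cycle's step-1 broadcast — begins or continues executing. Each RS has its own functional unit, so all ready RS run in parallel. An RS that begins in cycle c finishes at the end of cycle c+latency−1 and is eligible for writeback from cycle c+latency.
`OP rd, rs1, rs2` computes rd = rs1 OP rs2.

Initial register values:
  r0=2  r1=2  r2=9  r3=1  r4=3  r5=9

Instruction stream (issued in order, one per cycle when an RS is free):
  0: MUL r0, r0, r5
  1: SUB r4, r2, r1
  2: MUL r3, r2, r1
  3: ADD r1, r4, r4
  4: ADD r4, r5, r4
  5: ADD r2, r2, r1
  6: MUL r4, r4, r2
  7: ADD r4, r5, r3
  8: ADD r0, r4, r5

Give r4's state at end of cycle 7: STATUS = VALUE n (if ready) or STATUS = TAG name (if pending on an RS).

STATUS = TAG Mul1

c1: issue MUL r0<-Mul1 | r0:Mul1,r1:2,r2:9,r3:1,r4:3,r5:9
c2: issue SUB r4<-Add1 | r0:Mul1,r1:2,r2:9,r3:1,r4:Add1,r5:9
c3: issue MUL r3<-Mul2 | r0:Mul1,r1:2,r2:9,r3:Mul2,r4:Add1,r5:9
c4: CDB Add1=7; issue ADD r1<-Add1 | r0:Mul1,r1:Add1,r2:9,r3:Mul2,r4:7,r5:9
c5: CDB Mul1=18; issue ADD r4<-Add2 | r0:18,r1:Add1,r2:9,r3:Mul2,r4:Add2,r5:9
c6: CDB Add1=14; issue ADD r2<-Add1 | r0:18,r1:14,r2:Add1,r3:Mul2,r4:Add2,r5:9
c7: CDB Add2=16; issue MUL r4<-Mul1 | r0:18,r1:14,r2:Add1,r3:Mul2,r4:Mul1,r5:9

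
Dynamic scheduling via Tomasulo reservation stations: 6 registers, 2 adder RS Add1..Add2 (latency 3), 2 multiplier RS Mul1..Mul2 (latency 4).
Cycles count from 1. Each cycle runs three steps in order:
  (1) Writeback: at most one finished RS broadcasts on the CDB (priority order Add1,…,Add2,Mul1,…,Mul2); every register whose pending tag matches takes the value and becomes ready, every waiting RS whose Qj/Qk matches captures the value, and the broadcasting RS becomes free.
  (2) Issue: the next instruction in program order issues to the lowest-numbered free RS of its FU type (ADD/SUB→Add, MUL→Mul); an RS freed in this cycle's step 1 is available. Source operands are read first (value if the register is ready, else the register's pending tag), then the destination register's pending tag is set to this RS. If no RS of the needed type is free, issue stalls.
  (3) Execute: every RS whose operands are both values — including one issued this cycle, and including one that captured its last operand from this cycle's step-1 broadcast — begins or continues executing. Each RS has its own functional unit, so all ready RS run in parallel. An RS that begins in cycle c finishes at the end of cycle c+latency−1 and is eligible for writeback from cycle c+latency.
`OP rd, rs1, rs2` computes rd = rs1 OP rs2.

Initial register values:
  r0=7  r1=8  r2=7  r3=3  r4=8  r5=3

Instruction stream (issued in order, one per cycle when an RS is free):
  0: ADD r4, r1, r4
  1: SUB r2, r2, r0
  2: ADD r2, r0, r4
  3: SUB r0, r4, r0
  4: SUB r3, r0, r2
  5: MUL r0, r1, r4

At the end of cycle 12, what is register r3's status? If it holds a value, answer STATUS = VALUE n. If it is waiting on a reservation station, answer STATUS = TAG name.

STATUS = VALUE -14

c1: issue ADD r4<-Add1 | r0:7,r1:8,r2:7,r3:3,r4:Add1,r5:3
c2: issue SUB r2<-Add2 | r0:7,r1:8,r2:Add2,r3:3,r4:Add1,r5:3
c3: stall | r0:7,r1:8,r2:Add2,r3:3,r4:Add1,r5:3
c4: CDB Add1=16; issue ADD r2<-Add1 | r0:7,r1:8,r2:Add1,r3:3,r4:16,r5:3
c5: CDB Add2=0; issue SUB r0<-Add2 | r0:Add2,r1:8,r2:Add1,r3:3,r4:16,r5:3
c6: stall | r0:Add2,r1:8,r2:Add1,r3:3,r4:16,r5:3
c7: CDB Add1=23; issue SUB r3<-Add1 | r0:Add2,r1:8,r2:23,r3:Add1,r4:16,r5:3
c8: CDB Add2=9; issue MUL r0<-Mul1 | r0:Mul1,r1:8,r2:23,r3:Add1,r4:16,r5:3
c9: - | r0:Mul1,r1:8,r2:23,r3:Add1,r4:16,r5:3
c10: - | r0:Mul1,r1:8,r2:23,r3:Add1,r4:16,r5:3
c11: CDB Add1=-14 | r0:Mul1,r1:8,r2:23,r3:-14,r4:16,r5:3
c12: CDB Mul1=128 | r0:128,r1:8,r2:23,r3:-14,r4:16,r5:3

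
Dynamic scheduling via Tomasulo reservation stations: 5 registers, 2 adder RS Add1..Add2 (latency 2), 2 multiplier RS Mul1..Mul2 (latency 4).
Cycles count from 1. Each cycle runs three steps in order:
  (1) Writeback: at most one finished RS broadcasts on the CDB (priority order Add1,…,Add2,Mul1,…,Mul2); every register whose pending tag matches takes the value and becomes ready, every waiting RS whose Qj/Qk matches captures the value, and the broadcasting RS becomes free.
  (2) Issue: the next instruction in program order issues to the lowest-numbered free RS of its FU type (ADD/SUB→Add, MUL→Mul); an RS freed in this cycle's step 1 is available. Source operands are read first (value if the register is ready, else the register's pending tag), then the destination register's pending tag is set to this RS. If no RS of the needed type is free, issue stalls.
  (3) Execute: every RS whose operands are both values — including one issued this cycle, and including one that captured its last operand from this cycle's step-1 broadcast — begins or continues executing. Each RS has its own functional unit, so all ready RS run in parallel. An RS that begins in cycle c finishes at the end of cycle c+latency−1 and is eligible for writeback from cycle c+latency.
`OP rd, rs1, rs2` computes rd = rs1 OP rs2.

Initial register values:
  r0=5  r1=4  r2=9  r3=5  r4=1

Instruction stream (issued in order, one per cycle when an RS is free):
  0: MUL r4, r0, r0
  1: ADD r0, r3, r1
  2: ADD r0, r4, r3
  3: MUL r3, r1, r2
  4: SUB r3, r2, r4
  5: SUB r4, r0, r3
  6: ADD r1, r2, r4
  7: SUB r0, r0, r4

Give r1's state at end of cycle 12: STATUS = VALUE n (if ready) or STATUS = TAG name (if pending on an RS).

STATUS = TAG Add2

  c1: issue MUL r4<-Mul1  regs: r0:5,r1:4,r2:9,r3:5,r4:Mul1
  c2: issue ADD r0<-Add1  regs: r0:Add1,r1:4,r2:9,r3:5,r4:Mul1
  c3: issue ADD r0<-Add2  regs: r0:Add2,r1:4,r2:9,r3:5,r4:Mul1
  c4: CDB Add1=9; issue MUL r3<-Mul2  regs: r0:Add2,r1:4,r2:9,r3:Mul2,r4:Mul1
  c5: CDB Mul1=25; issue SUB r3<-Add1  regs: r0:Add2,r1:4,r2:9,r3:Add1,r4:25
  c6: stall  regs: r0:Add2,r1:4,r2:9,r3:Add1,r4:25
  c7: CDB Add1=-16; issue SUB r4<-Add1  regs: r0:Add2,r1:4,r2:9,r3:-16,r4:Add1
  c8: CDB Add2=30; issue ADD r1<-Add2  regs: r0:30,r1:Add2,r2:9,r3:-16,r4:Add1
  c9: CDB Mul2=36; stall  regs: r0:30,r1:Add2,r2:9,r3:-16,r4:Add1
  c10: CDB Add1=46; issue SUB r0<-Add1  regs: r0:Add1,r1:Add2,r2:9,r3:-16,r4:46
  c11: -  regs: r0:Add1,r1:Add2,r2:9,r3:-16,r4:46
  c12: CDB Add1=-16  regs: r0:-16,r1:Add2,r2:9,r3:-16,r4:46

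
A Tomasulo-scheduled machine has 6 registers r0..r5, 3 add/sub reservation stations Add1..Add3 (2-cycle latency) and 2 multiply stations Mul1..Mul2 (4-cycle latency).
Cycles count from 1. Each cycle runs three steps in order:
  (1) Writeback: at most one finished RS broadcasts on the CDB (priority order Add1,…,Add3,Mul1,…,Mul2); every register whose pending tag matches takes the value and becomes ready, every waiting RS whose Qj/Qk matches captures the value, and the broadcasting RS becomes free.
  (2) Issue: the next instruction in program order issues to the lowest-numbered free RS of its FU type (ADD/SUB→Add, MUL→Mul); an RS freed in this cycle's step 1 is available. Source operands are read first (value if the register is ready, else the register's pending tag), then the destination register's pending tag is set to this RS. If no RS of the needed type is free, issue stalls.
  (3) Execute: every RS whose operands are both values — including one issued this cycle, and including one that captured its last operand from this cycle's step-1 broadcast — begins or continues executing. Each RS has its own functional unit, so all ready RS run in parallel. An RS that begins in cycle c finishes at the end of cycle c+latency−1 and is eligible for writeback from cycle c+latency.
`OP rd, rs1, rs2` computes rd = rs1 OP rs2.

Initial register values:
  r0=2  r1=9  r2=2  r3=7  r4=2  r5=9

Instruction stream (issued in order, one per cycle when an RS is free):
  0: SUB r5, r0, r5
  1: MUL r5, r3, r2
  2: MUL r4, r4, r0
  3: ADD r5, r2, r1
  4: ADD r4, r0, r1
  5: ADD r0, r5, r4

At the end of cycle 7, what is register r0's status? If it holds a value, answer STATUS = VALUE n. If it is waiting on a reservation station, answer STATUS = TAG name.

STATUS = TAG Add1

c1: issue SUB r5<-Add1 | r0:2,r1:9,r2:2,r3:7,r4:2,r5:Add1
c2: issue MUL r5<-Mul1 | r0:2,r1:9,r2:2,r3:7,r4:2,r5:Mul1
c3: CDB Add1=-7; issue MUL r4<-Mul2 | r0:2,r1:9,r2:2,r3:7,r4:Mul2,r5:Mul1
c4: issue ADD r5<-Add1 | r0:2,r1:9,r2:2,r3:7,r4:Mul2,r5:Add1
c5: issue ADD r4<-Add2 | r0:2,r1:9,r2:2,r3:7,r4:Add2,r5:Add1
c6: CDB Add1=11; issue ADD r0<-Add1 | r0:Add1,r1:9,r2:2,r3:7,r4:Add2,r5:11
c7: CDB Add2=11 | r0:Add1,r1:9,r2:2,r3:7,r4:11,r5:11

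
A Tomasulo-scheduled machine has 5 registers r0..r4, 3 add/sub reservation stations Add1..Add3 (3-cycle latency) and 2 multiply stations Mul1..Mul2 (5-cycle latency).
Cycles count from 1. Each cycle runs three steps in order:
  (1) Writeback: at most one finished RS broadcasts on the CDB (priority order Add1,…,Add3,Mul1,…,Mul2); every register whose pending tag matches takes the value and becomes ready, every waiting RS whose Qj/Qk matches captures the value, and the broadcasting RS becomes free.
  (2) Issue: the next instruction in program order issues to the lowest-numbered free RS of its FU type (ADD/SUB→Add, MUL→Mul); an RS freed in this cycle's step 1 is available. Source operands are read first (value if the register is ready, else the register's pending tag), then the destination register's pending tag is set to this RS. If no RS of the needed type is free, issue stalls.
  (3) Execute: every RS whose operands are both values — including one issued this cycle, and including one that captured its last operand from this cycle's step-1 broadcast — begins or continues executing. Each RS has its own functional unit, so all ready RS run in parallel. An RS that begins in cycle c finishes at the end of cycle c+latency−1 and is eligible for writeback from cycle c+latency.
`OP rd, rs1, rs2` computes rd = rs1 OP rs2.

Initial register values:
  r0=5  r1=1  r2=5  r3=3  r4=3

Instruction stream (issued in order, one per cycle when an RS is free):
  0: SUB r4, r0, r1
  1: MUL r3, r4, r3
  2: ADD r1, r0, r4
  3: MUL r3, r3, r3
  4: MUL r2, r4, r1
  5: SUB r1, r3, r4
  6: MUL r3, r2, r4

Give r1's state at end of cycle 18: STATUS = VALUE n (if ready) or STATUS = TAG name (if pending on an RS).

c1: issue SUB r4<-Add1 | r0:5,r1:1,r2:5,r3:3,r4:Add1
c2: issue MUL r3<-Mul1 | r0:5,r1:1,r2:5,r3:Mul1,r4:Add1
c3: issue ADD r1<-Add2 | r0:5,r1:Add2,r2:5,r3:Mul1,r4:Add1
c4: CDB Add1=4; issue MUL r3<-Mul2 | r0:5,r1:Add2,r2:5,r3:Mul2,r4:4
c5: stall | r0:5,r1:Add2,r2:5,r3:Mul2,r4:4
c6: stall | r0:5,r1:Add2,r2:5,r3:Mul2,r4:4
c7: CDB Add2=9; stall | r0:5,r1:9,r2:5,r3:Mul2,r4:4
c8: stall | r0:5,r1:9,r2:5,r3:Mul2,r4:4
c9: CDB Mul1=12; issue MUL r2<-Mul1 | r0:5,r1:9,r2:Mul1,r3:Mul2,r4:4
c10: issue SUB r1<-Add1 | r0:5,r1:Add1,r2:Mul1,r3:Mul2,r4:4
c11: stall | r0:5,r1:Add1,r2:Mul1,r3:Mul2,r4:4
c12: stall | r0:5,r1:Add1,r2:Mul1,r3:Mul2,r4:4
c13: stall | r0:5,r1:Add1,r2:Mul1,r3:Mul2,r4:4
c14: CDB Mul1=36; issue MUL r3<-Mul1 | r0:5,r1:Add1,r2:36,r3:Mul1,r4:4
c15: CDB Mul2=144 | r0:5,r1:Add1,r2:36,r3:Mul1,r4:4
c16: - | r0:5,r1:Add1,r2:36,r3:Mul1,r4:4
c17: - | r0:5,r1:Add1,r2:36,r3:Mul1,r4:4
c18: CDB Add1=140 | r0:5,r1:140,r2:36,r3:Mul1,r4:4

STATUS = VALUE 140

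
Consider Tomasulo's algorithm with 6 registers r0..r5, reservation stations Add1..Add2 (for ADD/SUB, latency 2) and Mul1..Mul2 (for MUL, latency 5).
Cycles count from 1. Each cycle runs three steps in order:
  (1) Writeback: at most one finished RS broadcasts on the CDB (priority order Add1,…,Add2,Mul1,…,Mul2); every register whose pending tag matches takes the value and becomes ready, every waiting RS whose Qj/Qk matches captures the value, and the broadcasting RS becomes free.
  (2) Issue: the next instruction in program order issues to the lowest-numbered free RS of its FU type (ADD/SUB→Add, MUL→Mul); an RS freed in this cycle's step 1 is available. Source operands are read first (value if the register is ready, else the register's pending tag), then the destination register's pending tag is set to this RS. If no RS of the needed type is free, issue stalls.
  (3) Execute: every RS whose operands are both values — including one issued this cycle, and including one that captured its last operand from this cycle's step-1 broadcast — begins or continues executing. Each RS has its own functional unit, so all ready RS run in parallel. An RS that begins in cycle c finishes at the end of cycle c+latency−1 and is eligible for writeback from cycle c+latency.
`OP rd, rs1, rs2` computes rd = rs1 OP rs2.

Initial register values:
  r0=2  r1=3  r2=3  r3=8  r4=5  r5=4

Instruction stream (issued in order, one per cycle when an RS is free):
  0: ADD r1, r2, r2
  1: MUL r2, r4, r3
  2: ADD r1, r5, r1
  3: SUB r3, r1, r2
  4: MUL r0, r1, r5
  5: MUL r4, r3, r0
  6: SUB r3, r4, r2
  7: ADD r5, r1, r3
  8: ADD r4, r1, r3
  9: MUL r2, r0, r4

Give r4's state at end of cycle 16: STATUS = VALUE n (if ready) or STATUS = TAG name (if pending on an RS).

cycle 1: issue ADD r1<-Add1 // r0:2,r1:Add1,r2:3,r3:8,r4:5,r5:4
cycle 2: issue MUL r2<-Mul1 // r0:2,r1:Add1,r2:Mul1,r3:8,r4:5,r5:4
cycle 3: CDB Add1=6; issue ADD r1<-Add1 // r0:2,r1:Add1,r2:Mul1,r3:8,r4:5,r5:4
cycle 4: issue SUB r3<-Add2 // r0:2,r1:Add1,r2:Mul1,r3:Add2,r4:5,r5:4
cycle 5: CDB Add1=10; issue MUL r0<-Mul2 // r0:Mul2,r1:10,r2:Mul1,r3:Add2,r4:5,r5:4
cycle 6: stall // r0:Mul2,r1:10,r2:Mul1,r3:Add2,r4:5,r5:4
cycle 7: CDB Mul1=40; issue MUL r4<-Mul1 // r0:Mul2,r1:10,r2:40,r3:Add2,r4:Mul1,r5:4
cycle 8: issue SUB r3<-Add1 // r0:Mul2,r1:10,r2:40,r3:Add1,r4:Mul1,r5:4
cycle 9: CDB Add2=-30; issue ADD r5<-Add2 // r0:Mul2,r1:10,r2:40,r3:Add1,r4:Mul1,r5:Add2
cycle 10: CDB Mul2=40; stall // r0:40,r1:10,r2:40,r3:Add1,r4:Mul1,r5:Add2
cycle 11: stall // r0:40,r1:10,r2:40,r3:Add1,r4:Mul1,r5:Add2
cycle 12: stall // r0:40,r1:10,r2:40,r3:Add1,r4:Mul1,r5:Add2
cycle 13: stall // r0:40,r1:10,r2:40,r3:Add1,r4:Mul1,r5:Add2
cycle 14: stall // r0:40,r1:10,r2:40,r3:Add1,r4:Mul1,r5:Add2
cycle 15: CDB Mul1=-1200; stall // r0:40,r1:10,r2:40,r3:Add1,r4:-1200,r5:Add2
cycle 16: stall // r0:40,r1:10,r2:40,r3:Add1,r4:-1200,r5:Add2

STATUS = VALUE -1200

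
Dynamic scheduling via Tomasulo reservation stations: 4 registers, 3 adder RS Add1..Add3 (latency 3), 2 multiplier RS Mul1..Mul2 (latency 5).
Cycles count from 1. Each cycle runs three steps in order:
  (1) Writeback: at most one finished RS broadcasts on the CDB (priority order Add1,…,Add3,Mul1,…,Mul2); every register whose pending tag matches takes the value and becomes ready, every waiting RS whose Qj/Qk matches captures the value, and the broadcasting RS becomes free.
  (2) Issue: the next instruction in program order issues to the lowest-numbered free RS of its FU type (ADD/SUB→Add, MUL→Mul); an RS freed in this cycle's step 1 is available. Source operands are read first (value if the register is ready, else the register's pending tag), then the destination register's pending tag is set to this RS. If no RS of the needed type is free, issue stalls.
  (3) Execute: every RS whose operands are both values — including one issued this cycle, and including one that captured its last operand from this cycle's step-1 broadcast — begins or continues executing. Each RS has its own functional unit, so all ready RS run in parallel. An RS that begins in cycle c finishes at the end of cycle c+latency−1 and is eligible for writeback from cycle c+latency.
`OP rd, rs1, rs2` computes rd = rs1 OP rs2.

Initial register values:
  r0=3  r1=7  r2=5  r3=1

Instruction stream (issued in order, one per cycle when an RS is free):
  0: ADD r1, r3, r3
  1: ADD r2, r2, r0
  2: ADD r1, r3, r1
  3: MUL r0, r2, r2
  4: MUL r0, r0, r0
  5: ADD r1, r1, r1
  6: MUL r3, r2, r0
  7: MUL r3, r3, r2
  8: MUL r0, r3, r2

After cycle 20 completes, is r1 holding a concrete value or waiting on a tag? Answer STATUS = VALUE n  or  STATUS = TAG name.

STATUS = VALUE 6

cycle 1: issue ADD r1<-Add1 // r0:3,r1:Add1,r2:5,r3:1
cycle 2: issue ADD r2<-Add2 // r0:3,r1:Add1,r2:Add2,r3:1
cycle 3: issue ADD r1<-Add3 // r0:3,r1:Add3,r2:Add2,r3:1
cycle 4: CDB Add1=2; issue MUL r0<-Mul1 // r0:Mul1,r1:Add3,r2:Add2,r3:1
cycle 5: CDB Add2=8; issue MUL r0<-Mul2 // r0:Mul2,r1:Add3,r2:8,r3:1
cycle 6: issue ADD r1<-Add1 // r0:Mul2,r1:Add1,r2:8,r3:1
cycle 7: CDB Add3=3; stall // r0:Mul2,r1:Add1,r2:8,r3:1
cycle 8: stall // r0:Mul2,r1:Add1,r2:8,r3:1
cycle 9: stall // r0:Mul2,r1:Add1,r2:8,r3:1
cycle 10: CDB Add1=6; stall // r0:Mul2,r1:6,r2:8,r3:1
cycle 11: CDB Mul1=64; issue MUL r3<-Mul1 // r0:Mul2,r1:6,r2:8,r3:Mul1
cycle 12: stall // r0:Mul2,r1:6,r2:8,r3:Mul1
cycle 13: stall // r0:Mul2,r1:6,r2:8,r3:Mul1
cycle 14: stall // r0:Mul2,r1:6,r2:8,r3:Mul1
cycle 15: stall // r0:Mul2,r1:6,r2:8,r3:Mul1
cycle 16: CDB Mul2=4096; issue MUL r3<-Mul2 // r0:4096,r1:6,r2:8,r3:Mul2
cycle 17: stall // r0:4096,r1:6,r2:8,r3:Mul2
cycle 18: stall // r0:4096,r1:6,r2:8,r3:Mul2
cycle 19: stall // r0:4096,r1:6,r2:8,r3:Mul2
cycle 20: stall // r0:4096,r1:6,r2:8,r3:Mul2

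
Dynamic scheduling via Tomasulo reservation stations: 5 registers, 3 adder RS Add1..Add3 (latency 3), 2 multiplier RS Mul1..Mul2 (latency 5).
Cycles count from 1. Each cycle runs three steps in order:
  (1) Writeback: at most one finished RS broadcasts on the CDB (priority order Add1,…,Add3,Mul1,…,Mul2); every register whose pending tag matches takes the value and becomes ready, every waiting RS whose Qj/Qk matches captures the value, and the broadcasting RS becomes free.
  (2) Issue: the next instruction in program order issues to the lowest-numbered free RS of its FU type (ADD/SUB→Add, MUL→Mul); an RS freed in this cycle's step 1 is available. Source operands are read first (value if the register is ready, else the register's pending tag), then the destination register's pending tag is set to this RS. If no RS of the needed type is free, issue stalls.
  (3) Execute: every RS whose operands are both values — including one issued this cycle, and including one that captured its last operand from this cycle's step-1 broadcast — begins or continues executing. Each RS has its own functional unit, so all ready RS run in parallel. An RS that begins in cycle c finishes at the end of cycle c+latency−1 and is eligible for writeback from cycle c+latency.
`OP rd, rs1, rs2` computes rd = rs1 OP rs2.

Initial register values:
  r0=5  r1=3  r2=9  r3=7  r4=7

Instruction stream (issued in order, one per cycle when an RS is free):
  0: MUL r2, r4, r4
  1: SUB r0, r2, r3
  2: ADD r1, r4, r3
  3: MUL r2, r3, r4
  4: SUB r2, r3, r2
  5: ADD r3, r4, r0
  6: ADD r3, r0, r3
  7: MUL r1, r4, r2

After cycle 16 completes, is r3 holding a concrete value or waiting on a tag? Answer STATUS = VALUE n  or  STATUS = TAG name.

  c1: issue MUL r2<-Mul1  regs: r0:5,r1:3,r2:Mul1,r3:7,r4:7
  c2: issue SUB r0<-Add1  regs: r0:Add1,r1:3,r2:Mul1,r3:7,r4:7
  c3: issue ADD r1<-Add2  regs: r0:Add1,r1:Add2,r2:Mul1,r3:7,r4:7
  c4: issue MUL r2<-Mul2  regs: r0:Add1,r1:Add2,r2:Mul2,r3:7,r4:7
  c5: issue SUB r2<-Add3  regs: r0:Add1,r1:Add2,r2:Add3,r3:7,r4:7
  c6: CDB Add2=14; issue ADD r3<-Add2  regs: r0:Add1,r1:14,r2:Add3,r3:Add2,r4:7
  c7: CDB Mul1=49; stall  regs: r0:Add1,r1:14,r2:Add3,r3:Add2,r4:7
  c8: stall  regs: r0:Add1,r1:14,r2:Add3,r3:Add2,r4:7
  c9: CDB Mul2=49; stall  regs: r0:Add1,r1:14,r2:Add3,r3:Add2,r4:7
  c10: CDB Add1=42; issue ADD r3<-Add1  regs: r0:42,r1:14,r2:Add3,r3:Add1,r4:7
  c11: issue MUL r1<-Mul1  regs: r0:42,r1:Mul1,r2:Add3,r3:Add1,r4:7
  c12: CDB Add3=-42  regs: r0:42,r1:Mul1,r2:-42,r3:Add1,r4:7
  c13: CDB Add2=49  regs: r0:42,r1:Mul1,r2:-42,r3:Add1,r4:7
  c14: -  regs: r0:42,r1:Mul1,r2:-42,r3:Add1,r4:7
  c15: -  regs: r0:42,r1:Mul1,r2:-42,r3:Add1,r4:7
  c16: CDB Add1=91  regs: r0:42,r1:Mul1,r2:-42,r3:91,r4:7

STATUS = VALUE 91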